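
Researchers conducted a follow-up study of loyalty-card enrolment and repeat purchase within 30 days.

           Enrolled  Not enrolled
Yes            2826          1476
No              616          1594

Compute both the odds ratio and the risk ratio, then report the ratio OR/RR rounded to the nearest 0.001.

2.901

Reading the table with exposure as columns: a = 2826 (Enrolled, case), b = 616 (Enrolled, non-case), c = 1476 (Not enrolled, case), d = 1594.
OR = (2826·1594)/(616·1476) = 4504644/909216 = 4.95443
Risk in exposed = 2826/3442 = 0.82103; risk in unexposed = 1476/3070 = 0.48078; RR = 1.70771
OR/RR = 4.95443 / 1.70771 = 2.90122
The outcome is not rare, so the OR lies further from 1 than the RR.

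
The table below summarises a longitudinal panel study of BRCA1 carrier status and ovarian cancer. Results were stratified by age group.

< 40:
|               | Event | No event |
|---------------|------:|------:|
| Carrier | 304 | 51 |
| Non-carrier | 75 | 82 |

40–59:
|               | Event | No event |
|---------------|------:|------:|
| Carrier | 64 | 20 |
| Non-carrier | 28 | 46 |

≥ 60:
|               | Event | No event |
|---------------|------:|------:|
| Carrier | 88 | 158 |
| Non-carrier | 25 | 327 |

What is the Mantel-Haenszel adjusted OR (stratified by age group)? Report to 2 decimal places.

OR_MH = Σ(aᵢdᵢ/nᵢ) / Σ(bᵢcᵢ/nᵢ), where nᵢ is the stratum total.
Stratum 1 (< 40): n = 512; a·d/n = 304·82/512 = 48.6875; b·c/n = 51·75/512 = 7.4707
Stratum 2 (40–59): n = 158; a·d/n = 64·46/158 = 18.6329; b·c/n = 20·28/158 = 3.5443
Stratum 3 (≥ 60): n = 598; a·d/n = 88·327/598 = 48.1204; b·c/n = 158·25/598 = 6.6054
OR_MH = (48.6875 + 18.6329 + 48.1204) / (7.4707 + 3.5443 + 6.6054) = 115.4408 / 17.6204 = 6.55156

6.55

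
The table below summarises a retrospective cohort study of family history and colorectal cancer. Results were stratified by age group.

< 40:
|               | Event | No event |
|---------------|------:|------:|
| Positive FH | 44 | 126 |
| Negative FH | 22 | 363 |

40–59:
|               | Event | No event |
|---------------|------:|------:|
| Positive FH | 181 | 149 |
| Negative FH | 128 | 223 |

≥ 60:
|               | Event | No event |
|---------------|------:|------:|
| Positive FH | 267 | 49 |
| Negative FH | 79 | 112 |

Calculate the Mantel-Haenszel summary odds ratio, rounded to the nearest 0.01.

OR_MH = Σ(aᵢdᵢ/nᵢ) / Σ(bᵢcᵢ/nᵢ), where nᵢ is the stratum total.
Stratum 1 (< 40): n = 555; a·d/n = 44·363/555 = 28.7784; b·c/n = 126·22/555 = 4.9946
Stratum 2 (40–59): n = 681; a·d/n = 181·223/681 = 59.2702; b·c/n = 149·128/681 = 28.0059
Stratum 3 (≥ 60): n = 507; a·d/n = 267·112/507 = 58.9822; b·c/n = 49·79/507 = 7.6351
OR_MH = (28.7784 + 59.2702 + 58.9822) / (4.9946 + 28.0059 + 7.6351) = 147.0308 / 40.6356 = 3.61828

3.62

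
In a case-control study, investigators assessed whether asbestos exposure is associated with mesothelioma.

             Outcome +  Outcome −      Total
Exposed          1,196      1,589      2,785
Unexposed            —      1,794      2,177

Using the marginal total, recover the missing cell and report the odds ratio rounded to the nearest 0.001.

The missing cell is in the unexposed row: 2177 − 1794 = 383.
So a = 1196, b = 1589, c = 383, d = 1794.
OR = (a·d)/(b·c) = (1196 × 1794) / (1589 × 383) = 2145624 / 608587 = 3.52558

3.526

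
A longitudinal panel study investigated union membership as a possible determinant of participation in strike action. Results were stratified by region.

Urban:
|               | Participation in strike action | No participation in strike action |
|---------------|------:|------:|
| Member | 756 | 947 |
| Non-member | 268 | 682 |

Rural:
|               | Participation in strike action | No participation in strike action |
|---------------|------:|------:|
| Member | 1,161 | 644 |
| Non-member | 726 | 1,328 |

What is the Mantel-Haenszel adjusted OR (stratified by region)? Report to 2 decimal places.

OR_MH = Σ(aᵢdᵢ/nᵢ) / Σ(bᵢcᵢ/nᵢ), where nᵢ is the stratum total.
Stratum 1 (Urban): n = 2653; a·d/n = 756·682/2653 = 194.3430; b·c/n = 947·268/2653 = 95.6638
Stratum 2 (Rural): n = 3859; a·d/n = 1161·1328/3859 = 399.5356; b·c/n = 644·726/3859 = 121.1568
OR_MH = (194.3430 + 399.5356) / (95.6638 + 121.1568) = 593.8786 / 216.8206 = 2.73903

2.74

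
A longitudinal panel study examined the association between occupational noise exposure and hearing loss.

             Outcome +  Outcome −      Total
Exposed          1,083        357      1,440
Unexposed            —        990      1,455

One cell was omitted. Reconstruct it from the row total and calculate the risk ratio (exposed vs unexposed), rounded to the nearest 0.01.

The missing cell is in the unexposed row: 1455 − 990 = 465.
So a = 1083, b = 357, c = 465, d = 990.
RR = [a/(a+b)] / [c/(c+d)] = (1083/1440) / (465/1455) = 0.75208/0.31959 = 2.35329

2.35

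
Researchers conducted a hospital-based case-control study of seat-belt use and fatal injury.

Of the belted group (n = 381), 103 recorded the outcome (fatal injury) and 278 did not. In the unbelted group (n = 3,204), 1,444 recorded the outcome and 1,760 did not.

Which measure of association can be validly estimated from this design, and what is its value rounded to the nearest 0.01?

From the description: a = 103, b = 278, c = 1444, d = 1760.
This is a hospital-based case-control study: participants were sampled on outcome status, so risks in the source population cannot be estimated directly — relative risk is not valid here. The odds ratio is the appropriate measure.
OR = (a·d)/(b·c) = (103 × 1760) / (278 × 1444) = 181280 / 401432 = 0.45158

0.45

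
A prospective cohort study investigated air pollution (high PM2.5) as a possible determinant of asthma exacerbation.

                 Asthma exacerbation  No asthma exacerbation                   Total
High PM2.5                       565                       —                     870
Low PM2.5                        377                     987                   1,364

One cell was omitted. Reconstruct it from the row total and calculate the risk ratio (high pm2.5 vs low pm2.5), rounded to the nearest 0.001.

2.350

The missing cell is in the exposed row: 870 − 565 = 305.
So a = 565, b = 305, c = 377, d = 987.
RR = [a/(a+b)] / [c/(c+d)] = (565/870) / (377/1364) = 0.64943/0.27639 = 2.34964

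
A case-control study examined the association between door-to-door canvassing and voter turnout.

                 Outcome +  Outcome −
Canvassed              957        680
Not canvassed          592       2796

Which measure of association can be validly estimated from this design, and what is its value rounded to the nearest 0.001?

Cells: a = 957, b = 680, c = 592, d = 2796.
This is a case-control study: participants were sampled on outcome status, so risks in the source population cannot be estimated directly — relative risk is not valid here. The odds ratio is the appropriate measure.
OR = (a·d)/(b·c) = (957 × 2796) / (680 × 592) = 2675772 / 402560 = 6.64689

6.647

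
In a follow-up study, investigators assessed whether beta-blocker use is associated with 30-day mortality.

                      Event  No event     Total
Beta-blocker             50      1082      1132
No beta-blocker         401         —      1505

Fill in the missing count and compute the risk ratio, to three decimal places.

The missing cell is in the unexposed row: 1505 − 401 = 1104.
So a = 50, b = 1082, c = 401, d = 1104.
RR = [a/(a+b)] / [c/(c+d)] = (50/1132) / (401/1505) = 0.04417/0.26645 = 0.16577

0.166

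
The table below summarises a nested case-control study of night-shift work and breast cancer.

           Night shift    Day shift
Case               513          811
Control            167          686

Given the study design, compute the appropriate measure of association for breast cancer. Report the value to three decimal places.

Reading the table with exposure as columns: a = 513 (Night shift, case), b = 167 (Night shift, non-case), c = 811 (Day shift, case), d = 686.
This is a nested case-control study: participants were sampled on outcome status, so risks in the source population cannot be estimated directly — relative risk is not valid here. The odds ratio is the appropriate measure.
OR = (a·d)/(b·c) = (513 × 686) / (167 × 811) = 351918 / 135437 = 2.59839

2.598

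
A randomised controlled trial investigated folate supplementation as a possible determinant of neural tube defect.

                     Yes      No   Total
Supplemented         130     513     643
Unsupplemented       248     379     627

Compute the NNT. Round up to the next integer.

Risk in treated group = 130/643 = 0.20218; risk in control = 248/627 = 0.39553.
Absolute risk reduction = 0.39553 − 0.20218 = 0.19336
NNT = 1 / ARR = 1 / 0.19336 = 5.172 → round up → 6

6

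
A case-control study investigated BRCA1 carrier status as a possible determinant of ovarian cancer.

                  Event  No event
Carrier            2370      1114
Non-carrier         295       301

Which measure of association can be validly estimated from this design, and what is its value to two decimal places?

Cells: a = 2370, b = 1114, c = 295, d = 301.
This is a case-control study: participants were sampled on outcome status, so risks in the source population cannot be estimated directly — relative risk is not valid here. The odds ratio is the appropriate measure.
OR = (a·d)/(b·c) = (2370 × 301) / (1114 × 295) = 713370 / 328630 = 2.17074

2.17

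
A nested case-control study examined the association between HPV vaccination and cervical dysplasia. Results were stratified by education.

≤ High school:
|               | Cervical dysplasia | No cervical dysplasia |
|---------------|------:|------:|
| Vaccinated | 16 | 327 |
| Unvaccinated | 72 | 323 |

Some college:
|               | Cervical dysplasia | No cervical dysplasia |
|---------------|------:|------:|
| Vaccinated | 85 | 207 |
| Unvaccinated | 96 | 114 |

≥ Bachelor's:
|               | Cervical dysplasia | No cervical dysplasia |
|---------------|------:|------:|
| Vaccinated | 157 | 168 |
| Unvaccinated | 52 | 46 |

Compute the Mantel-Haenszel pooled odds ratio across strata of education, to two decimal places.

0.47

OR_MH = Σ(aᵢdᵢ/nᵢ) / Σ(bᵢcᵢ/nᵢ), where nᵢ is the stratum total.
Stratum 1 (≤ High school): n = 738; a·d/n = 16·323/738 = 7.0027; b·c/n = 327·72/738 = 31.9024
Stratum 2 (Some college): n = 502; a·d/n = 85·114/502 = 19.3028; b·c/n = 207·96/502 = 39.5857
Stratum 3 (≥ Bachelor's): n = 423; a·d/n = 157·46/423 = 17.0733; b·c/n = 168·52/423 = 20.6525
OR_MH = (7.0027 + 19.3028 + 17.0733) / (31.9024 + 39.5857 + 20.6525) = 43.3788 / 92.1406 = 0.47079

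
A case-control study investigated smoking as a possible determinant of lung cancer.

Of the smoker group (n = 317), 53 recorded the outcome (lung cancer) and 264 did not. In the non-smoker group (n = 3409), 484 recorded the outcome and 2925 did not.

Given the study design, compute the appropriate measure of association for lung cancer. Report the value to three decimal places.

From the description: a = 53, b = 264, c = 484, d = 2925.
This is a case-control study: participants were sampled on outcome status, so risks in the source population cannot be estimated directly — relative risk is not valid here. The odds ratio is the appropriate measure.
OR = (a·d)/(b·c) = (53 × 2925) / (264 × 484) = 155025 / 127776 = 1.21326

1.213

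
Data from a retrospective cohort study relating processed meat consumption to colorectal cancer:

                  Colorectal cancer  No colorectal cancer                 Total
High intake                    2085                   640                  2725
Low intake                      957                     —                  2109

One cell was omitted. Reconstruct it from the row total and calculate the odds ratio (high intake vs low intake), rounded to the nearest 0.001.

3.922

The missing cell is in the unexposed row: 2109 − 957 = 1152.
So a = 2085, b = 640, c = 957, d = 1152.
OR = (a·d)/(b·c) = (2085 × 1152) / (640 × 957) = 2401920 / 612480 = 3.92163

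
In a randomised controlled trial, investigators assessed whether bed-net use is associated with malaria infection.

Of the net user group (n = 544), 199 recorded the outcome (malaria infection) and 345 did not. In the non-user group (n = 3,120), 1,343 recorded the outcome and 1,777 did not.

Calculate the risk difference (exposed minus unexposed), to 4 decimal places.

From the description: a = 199, b = 345, c = 1343, d = 1777.
Risk in exposed = 199/544 = 0.365809; risk in unexposed = 1343/3120 = 0.430449.
Risk difference = 0.365809 − 0.430449 = -0.064640

-0.0646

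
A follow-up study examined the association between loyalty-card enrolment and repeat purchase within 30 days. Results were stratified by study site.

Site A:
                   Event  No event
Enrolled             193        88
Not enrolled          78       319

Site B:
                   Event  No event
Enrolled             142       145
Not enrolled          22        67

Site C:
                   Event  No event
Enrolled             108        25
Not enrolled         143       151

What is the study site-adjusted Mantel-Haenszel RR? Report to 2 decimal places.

2.36

RR_MH = Σ(aᵢ·n₀ᵢ/nᵢ) / Σ(cᵢ·n₁ᵢ/nᵢ), with n₁ᵢ = aᵢ+bᵢ (exposed), n₀ᵢ = cᵢ+dᵢ (unexposed), nᵢ = n₁ᵢ+n₀ᵢ.
Stratum 1 (Site A): n₁ = 281, n₀ = 397, n = 678; a·n₀/n = 193·397/678 = 113.0103; c·n₁/n = 78·281/678 = 32.3274
Stratum 2 (Site B): n₁ = 287, n₀ = 89, n = 376; a·n₀/n = 142·89/376 = 33.6117; c·n₁/n = 22·287/376 = 16.7926
Stratum 3 (Site C): n₁ = 133, n₀ = 294, n = 427; a·n₀/n = 108·294/427 = 74.3607; c·n₁/n = 143·133/427 = 44.5410
RR_MH = (113.0103 + 33.6117 + 74.3607) / (32.3274 + 16.7926 + 44.5410) = 220.9827 / 93.6610 = 2.35939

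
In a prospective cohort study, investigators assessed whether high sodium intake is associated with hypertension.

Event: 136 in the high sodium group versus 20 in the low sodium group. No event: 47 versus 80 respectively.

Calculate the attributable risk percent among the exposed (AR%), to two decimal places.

73.09

From the description: a = 136, b = 47, c = 20, d = 80.
Risk in exposed = 136/183 = 0.74317; risk in unexposed = 20/100 = 0.20000.
RR = 0.74317/0.20000 = 3.71585
AR% = (RR − 1)/RR × 100 = (3.71585 − 1)/3.71585 × 100 = 73.0882%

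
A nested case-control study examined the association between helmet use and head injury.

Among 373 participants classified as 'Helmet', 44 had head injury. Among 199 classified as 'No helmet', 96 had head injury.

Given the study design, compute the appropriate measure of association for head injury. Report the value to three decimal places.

0.143

From the description: a = 44, b = 329, c = 96, d = 103.
This is a nested case-control study: participants were sampled on outcome status, so risks in the source population cannot be estimated directly — relative risk is not valid here. The odds ratio is the appropriate measure.
OR = (a·d)/(b·c) = (44 × 103) / (329 × 96) = 4532 / 31584 = 0.14349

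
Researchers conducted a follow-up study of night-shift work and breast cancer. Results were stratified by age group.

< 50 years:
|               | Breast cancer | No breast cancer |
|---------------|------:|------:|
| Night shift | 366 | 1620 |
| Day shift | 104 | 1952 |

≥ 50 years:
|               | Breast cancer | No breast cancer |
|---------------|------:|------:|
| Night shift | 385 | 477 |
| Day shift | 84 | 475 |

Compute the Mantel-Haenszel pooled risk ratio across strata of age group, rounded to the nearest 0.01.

3.31

RR_MH = Σ(aᵢ·n₀ᵢ/nᵢ) / Σ(cᵢ·n₁ᵢ/nᵢ), with n₁ᵢ = aᵢ+bᵢ (exposed), n₀ᵢ = cᵢ+dᵢ (unexposed), nᵢ = n₁ᵢ+n₀ᵢ.
Stratum 1 (< 50 years): n₁ = 1986, n₀ = 2056, n = 4042; a·n₀/n = 366·2056/4042 = 186.1692; c·n₁/n = 104·1986/4042 = 51.0995
Stratum 2 (≥ 50 years): n₁ = 862, n₀ = 559, n = 1421; a·n₀/n = 385·559/1421 = 151.4532; c·n₁/n = 84·862/1421 = 50.9557
RR_MH = (186.1692 + 151.4532) / (51.0995 + 50.9557) = 337.6224 / 102.0551 = 3.30824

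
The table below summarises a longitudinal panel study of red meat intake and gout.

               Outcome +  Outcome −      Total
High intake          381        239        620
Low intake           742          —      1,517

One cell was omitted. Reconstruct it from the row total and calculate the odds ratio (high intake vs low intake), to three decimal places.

1.665

The missing cell is in the unexposed row: 1517 − 742 = 775.
So a = 381, b = 239, c = 742, d = 775.
OR = (a·d)/(b·c) = (381 × 775) / (239 × 742) = 295275 / 177338 = 1.66504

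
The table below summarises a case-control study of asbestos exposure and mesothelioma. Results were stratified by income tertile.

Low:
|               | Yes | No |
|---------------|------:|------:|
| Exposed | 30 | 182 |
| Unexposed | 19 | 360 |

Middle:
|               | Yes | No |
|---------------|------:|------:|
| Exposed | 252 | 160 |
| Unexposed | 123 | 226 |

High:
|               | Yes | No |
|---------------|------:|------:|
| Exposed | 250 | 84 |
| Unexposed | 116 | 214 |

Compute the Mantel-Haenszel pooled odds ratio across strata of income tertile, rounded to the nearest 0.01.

OR_MH = Σ(aᵢdᵢ/nᵢ) / Σ(bᵢcᵢ/nᵢ), where nᵢ is the stratum total.
Stratum 1 (Low): n = 591; a·d/n = 30·360/591 = 18.2741; b·c/n = 182·19/591 = 5.8511
Stratum 2 (Middle): n = 761; a·d/n = 252·226/761 = 74.8384; b·c/n = 160·123/761 = 25.8607
Stratum 3 (High): n = 664; a·d/n = 250·214/664 = 80.5723; b·c/n = 84·116/664 = 14.6747
OR_MH = (18.2741 + 74.8384 + 80.5723) / (5.8511 + 25.8607 + 14.6747) = 173.6848 / 46.3865 = 3.74430

3.74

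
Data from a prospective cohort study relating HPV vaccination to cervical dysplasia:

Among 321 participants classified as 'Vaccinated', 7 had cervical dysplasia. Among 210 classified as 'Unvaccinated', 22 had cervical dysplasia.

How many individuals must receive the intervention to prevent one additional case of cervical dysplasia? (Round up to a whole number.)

13

Risk in treated group = 7/321 = 0.02181; risk in control = 22/210 = 0.10476.
Absolute risk reduction = 0.10476 − 0.02181 = 0.08296
NNT = 1 / ARR = 1 / 0.08296 = 12.055 → round up → 13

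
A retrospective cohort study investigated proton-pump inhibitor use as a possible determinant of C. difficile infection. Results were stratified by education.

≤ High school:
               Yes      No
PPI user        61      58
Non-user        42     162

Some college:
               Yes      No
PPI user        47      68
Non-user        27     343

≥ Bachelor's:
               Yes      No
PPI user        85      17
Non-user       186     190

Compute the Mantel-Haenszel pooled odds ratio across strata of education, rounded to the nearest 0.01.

5.44

OR_MH = Σ(aᵢdᵢ/nᵢ) / Σ(bᵢcᵢ/nᵢ), where nᵢ is the stratum total.
Stratum 1 (≤ High school): n = 323; a·d/n = 61·162/323 = 30.5944; b·c/n = 58·42/323 = 7.5418
Stratum 2 (Some college): n = 485; a·d/n = 47·343/485 = 33.2392; b·c/n = 68·27/485 = 3.7856
Stratum 3 (≥ Bachelor's): n = 478; a·d/n = 85·190/478 = 33.7866; b·c/n = 17·186/478 = 6.6151
OR_MH = (30.5944 + 33.2392 + 33.7866) / (7.5418 + 3.7856 + 6.6151) = 97.6202 / 17.9424 = 5.44075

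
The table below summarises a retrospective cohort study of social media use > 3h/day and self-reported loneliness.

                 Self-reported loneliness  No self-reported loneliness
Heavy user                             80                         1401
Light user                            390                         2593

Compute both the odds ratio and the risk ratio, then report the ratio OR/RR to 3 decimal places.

0.919

Cells: a = 80, b = 1401, c = 390, d = 2593.
OR = (80·2593)/(1401·390) = 207440/546390 = 0.37966
Risk in exposed = 80/1481 = 0.05402; risk in unexposed = 390/2983 = 0.13074; RR = 0.41317
OR/RR = 0.37966 / 0.41317 = 0.91890
The outcome is not rare, so the OR lies further from 1 than the RR.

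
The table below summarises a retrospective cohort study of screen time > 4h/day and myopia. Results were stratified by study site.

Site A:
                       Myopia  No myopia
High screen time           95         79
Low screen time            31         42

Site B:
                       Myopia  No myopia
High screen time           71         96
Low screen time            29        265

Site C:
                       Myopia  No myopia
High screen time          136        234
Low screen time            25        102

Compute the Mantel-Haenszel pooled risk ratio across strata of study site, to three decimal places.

2.122

RR_MH = Σ(aᵢ·n₀ᵢ/nᵢ) / Σ(cᵢ·n₁ᵢ/nᵢ), with n₁ᵢ = aᵢ+bᵢ (exposed), n₀ᵢ = cᵢ+dᵢ (unexposed), nᵢ = n₁ᵢ+n₀ᵢ.
Stratum 1 (Site A): n₁ = 174, n₀ = 73, n = 247; a·n₀/n = 95·73/247 = 28.0769; c·n₁/n = 31·174/247 = 21.8381
Stratum 2 (Site B): n₁ = 167, n₀ = 294, n = 461; a·n₀/n = 71·294/461 = 45.2798; c·n₁/n = 29·167/461 = 10.5054
Stratum 3 (Site C): n₁ = 370, n₀ = 127, n = 497; a·n₀/n = 136·127/497 = 34.7525; c·n₁/n = 25·370/497 = 18.6117
RR_MH = (28.0769 + 45.2798 + 34.7525) / (21.8381 + 10.5054 + 18.6117) = 108.1093 / 50.9551 = 2.12166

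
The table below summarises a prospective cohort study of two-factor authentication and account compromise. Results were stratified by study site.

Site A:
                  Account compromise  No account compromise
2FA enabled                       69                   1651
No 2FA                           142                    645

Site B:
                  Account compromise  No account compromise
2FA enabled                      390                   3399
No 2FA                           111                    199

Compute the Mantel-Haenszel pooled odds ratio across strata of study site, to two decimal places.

0.20

OR_MH = Σ(aᵢdᵢ/nᵢ) / Σ(bᵢcᵢ/nᵢ), where nᵢ is the stratum total.
Stratum 1 (Site A): n = 2507; a·d/n = 69·645/2507 = 17.7523; b·c/n = 1651·142/2507 = 93.5150
Stratum 2 (Site B): n = 4099; a·d/n = 390·199/4099 = 18.9339; b·c/n = 3399·111/4099 = 92.0442
OR_MH = (17.7523 + 18.9339) / (93.5150 + 92.0442) = 36.6862 / 185.5591 = 0.19771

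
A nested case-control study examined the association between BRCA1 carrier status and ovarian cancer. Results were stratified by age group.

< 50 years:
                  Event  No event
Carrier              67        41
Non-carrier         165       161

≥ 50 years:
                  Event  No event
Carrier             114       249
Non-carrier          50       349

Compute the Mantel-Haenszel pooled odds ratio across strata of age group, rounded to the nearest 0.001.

2.414

OR_MH = Σ(aᵢdᵢ/nᵢ) / Σ(bᵢcᵢ/nᵢ), where nᵢ is the stratum total.
Stratum 1 (< 50 years): n = 434; a·d/n = 67·161/434 = 24.8548; b·c/n = 41·165/434 = 15.5876
Stratum 2 (≥ 50 years): n = 762; a·d/n = 114·349/762 = 52.2126; b·c/n = 249·50/762 = 16.3386
OR_MH = (24.8548 + 52.2126) / (15.5876 + 16.3386) = 77.0674 / 31.9261 = 2.41393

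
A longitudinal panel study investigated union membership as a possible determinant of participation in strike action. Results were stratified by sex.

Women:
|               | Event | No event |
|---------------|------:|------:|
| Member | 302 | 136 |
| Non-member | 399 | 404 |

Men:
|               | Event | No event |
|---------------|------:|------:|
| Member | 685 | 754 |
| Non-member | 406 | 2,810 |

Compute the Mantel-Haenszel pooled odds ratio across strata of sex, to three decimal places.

OR_MH = Σ(aᵢdᵢ/nᵢ) / Σ(bᵢcᵢ/nᵢ), where nᵢ is the stratum total.
Stratum 1 (Women): n = 1241; a·d/n = 302·404/1241 = 98.3143; b·c/n = 136·399/1241 = 43.7260
Stratum 2 (Men): n = 4655; a·d/n = 685·2810/4655 = 413.5016; b·c/n = 754·406/4655 = 65.7624
OR_MH = (98.3143 + 413.5016) / (43.7260 + 65.7624) = 511.8159 / 109.4884 = 4.67461

4.675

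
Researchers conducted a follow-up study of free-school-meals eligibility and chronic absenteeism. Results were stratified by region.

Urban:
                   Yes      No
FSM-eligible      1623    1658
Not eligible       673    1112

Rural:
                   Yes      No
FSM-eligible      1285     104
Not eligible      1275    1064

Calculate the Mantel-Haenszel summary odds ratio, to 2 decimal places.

OR_MH = Σ(aᵢdᵢ/nᵢ) / Σ(bᵢcᵢ/nᵢ), where nᵢ is the stratum total.
Stratum 1 (Urban): n = 5066; a·d/n = 1623·1112/5066 = 356.2527; b·c/n = 1658·673/5066 = 220.2594
Stratum 2 (Rural): n = 3728; a·d/n = 1285·1064/3728 = 366.7489; b·c/n = 104·1275/3728 = 35.5687
OR_MH = (356.2527 + 366.7489) / (220.2594 + 35.5687) = 723.0016 / 255.8280 = 2.82612

2.83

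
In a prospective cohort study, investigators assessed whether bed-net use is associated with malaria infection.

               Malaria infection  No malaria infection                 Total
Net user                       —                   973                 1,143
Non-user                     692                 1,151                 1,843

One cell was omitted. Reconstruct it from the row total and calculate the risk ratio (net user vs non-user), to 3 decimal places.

0.396

The missing cell is in the exposed row: 1143 − 973 = 170.
So a = 170, b = 973, c = 692, d = 1151.
RR = [a/(a+b)] / [c/(c+d)] = (170/1143) / (692/1843) = 0.14873/0.37547 = 0.39612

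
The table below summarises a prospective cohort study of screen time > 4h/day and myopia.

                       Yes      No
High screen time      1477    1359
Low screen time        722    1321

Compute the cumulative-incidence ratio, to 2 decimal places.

1.47

Cells: a = 1477, b = 1359, c = 722, d = 1321.
Risk in exposed = 1477/2836 = 0.52080; risk in unexposed = 722/2043 = 0.35340.
RR = 0.52080 / 0.35340 = 1.47369
The risk among the exposed is 1.47 times that among the unexposed.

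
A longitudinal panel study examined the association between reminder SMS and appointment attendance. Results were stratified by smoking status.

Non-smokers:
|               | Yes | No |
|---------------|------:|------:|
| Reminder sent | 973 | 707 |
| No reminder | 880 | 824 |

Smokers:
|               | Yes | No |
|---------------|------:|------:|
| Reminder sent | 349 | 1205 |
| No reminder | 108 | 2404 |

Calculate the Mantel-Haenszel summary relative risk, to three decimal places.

RR_MH = Σ(aᵢ·n₀ᵢ/nᵢ) / Σ(cᵢ·n₁ᵢ/nᵢ), with n₁ᵢ = aᵢ+bᵢ (exposed), n₀ᵢ = cᵢ+dᵢ (unexposed), nᵢ = n₁ᵢ+n₀ᵢ.
Stratum 1 (Non-smokers): n₁ = 1680, n₀ = 1704, n = 3384; a·n₀/n = 973·1704/3384 = 489.9504; c·n₁/n = 880·1680/3384 = 436.8794
Stratum 2 (Smokers): n₁ = 1554, n₀ = 2512, n = 4066; a·n₀/n = 349·2512/4066 = 215.6144; c·n₁/n = 108·1554/4066 = 41.2769
RR_MH = (489.9504 + 215.6144) / (436.8794 + 41.2769) = 705.5647 / 478.1564 = 1.47559

1.476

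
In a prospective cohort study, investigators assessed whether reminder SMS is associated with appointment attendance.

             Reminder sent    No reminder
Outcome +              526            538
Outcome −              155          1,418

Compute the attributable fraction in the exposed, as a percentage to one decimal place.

64.4

Reading the table with exposure as columns: a = 526 (Reminder sent, case), b = 155 (Reminder sent, non-case), c = 538 (No reminder, case), d = 1418.
Risk in exposed = 526/681 = 0.77239; risk in unexposed = 538/1956 = 0.27505.
RR = 0.77239/0.27505 = 2.80818
AR% = (RR − 1)/RR × 100 = (2.80818 − 1)/2.80818 × 100 = 64.3898%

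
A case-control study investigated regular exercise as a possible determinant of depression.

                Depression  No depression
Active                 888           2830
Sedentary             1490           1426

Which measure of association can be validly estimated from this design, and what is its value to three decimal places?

0.300

Cells: a = 888, b = 2830, c = 1490, d = 1426.
This is a case-control study: participants were sampled on outcome status, so risks in the source population cannot be estimated directly — relative risk is not valid here. The odds ratio is the appropriate measure.
OR = (a·d)/(b·c) = (888 × 1426) / (2830 × 1490) = 1266288 / 4216700 = 0.30030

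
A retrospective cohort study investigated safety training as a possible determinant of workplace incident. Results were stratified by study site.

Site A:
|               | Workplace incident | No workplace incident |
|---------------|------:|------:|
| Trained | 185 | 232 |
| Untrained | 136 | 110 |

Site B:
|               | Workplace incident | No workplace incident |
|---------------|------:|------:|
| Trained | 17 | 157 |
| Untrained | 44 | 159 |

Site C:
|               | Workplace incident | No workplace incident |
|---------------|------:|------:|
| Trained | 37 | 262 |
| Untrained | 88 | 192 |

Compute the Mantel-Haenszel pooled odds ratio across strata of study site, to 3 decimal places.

OR_MH = Σ(aᵢdᵢ/nᵢ) / Σ(bᵢcᵢ/nᵢ), where nᵢ is the stratum total.
Stratum 1 (Site A): n = 663; a·d/n = 185·110/663 = 30.6938; b·c/n = 232·136/663 = 47.5897
Stratum 2 (Site B): n = 377; a·d/n = 17·159/377 = 7.1698; b·c/n = 157·44/377 = 18.3236
Stratum 3 (Site C): n = 579; a·d/n = 37·192/579 = 12.2694; b·c/n = 262·88/579 = 39.8204
OR_MH = (30.6938 + 7.1698 + 12.2694) / (47.5897 + 18.3236 + 39.8204) = 50.1330 / 105.7337 = 0.47414

0.474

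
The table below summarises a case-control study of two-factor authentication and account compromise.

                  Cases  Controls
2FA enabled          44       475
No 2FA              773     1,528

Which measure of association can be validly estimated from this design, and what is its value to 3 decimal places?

Cells: a = 44, b = 475, c = 773, d = 1528.
This is a case-control study: participants were sampled on outcome status, so risks in the source population cannot be estimated directly — relative risk is not valid here. The odds ratio is the appropriate measure.
OR = (a·d)/(b·c) = (44 × 1528) / (475 × 773) = 67232 / 367175 = 0.18311

0.183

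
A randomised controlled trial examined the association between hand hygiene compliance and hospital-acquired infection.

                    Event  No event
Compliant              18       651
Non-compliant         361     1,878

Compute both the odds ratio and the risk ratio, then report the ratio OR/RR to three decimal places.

0.862

Cells: a = 18, b = 651, c = 361, d = 1878.
OR = (18·1878)/(651·361) = 33804/235011 = 0.14384
Risk in exposed = 18/669 = 0.02691; risk in unexposed = 361/2239 = 0.16123; RR = 0.16688
OR/RR = 0.14384 / 0.16688 = 0.86196
The outcome is not rare, so the OR lies further from 1 than the RR.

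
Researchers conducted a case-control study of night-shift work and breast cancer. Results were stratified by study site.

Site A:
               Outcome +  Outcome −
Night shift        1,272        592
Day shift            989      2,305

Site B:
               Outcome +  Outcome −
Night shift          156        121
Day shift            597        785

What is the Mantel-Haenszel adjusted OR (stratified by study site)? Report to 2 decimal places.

OR_MH = Σ(aᵢdᵢ/nᵢ) / Σ(bᵢcᵢ/nᵢ), where nᵢ is the stratum total.
Stratum 1 (Site A): n = 5158; a·d/n = 1272·2305/5158 = 568.4296; b·c/n = 592·989/5158 = 113.5107
Stratum 2 (Site B): n = 1659; a·d/n = 156·785/1659 = 73.8156; b·c/n = 121·597/1659 = 43.5425
OR_MH = (568.4296 + 73.8156) / (113.5107 + 43.5425) = 642.2452 / 157.0532 = 4.08935

4.09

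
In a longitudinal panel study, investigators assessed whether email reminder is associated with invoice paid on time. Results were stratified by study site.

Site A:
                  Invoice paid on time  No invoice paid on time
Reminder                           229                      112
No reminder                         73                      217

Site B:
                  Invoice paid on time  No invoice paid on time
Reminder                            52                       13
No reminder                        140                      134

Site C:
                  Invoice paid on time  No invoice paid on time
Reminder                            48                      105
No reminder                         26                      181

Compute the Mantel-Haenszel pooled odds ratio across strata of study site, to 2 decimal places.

4.76

OR_MH = Σ(aᵢdᵢ/nᵢ) / Σ(bᵢcᵢ/nᵢ), where nᵢ is the stratum total.
Stratum 1 (Site A): n = 631; a·d/n = 229·217/631 = 78.7528; b·c/n = 112·73/631 = 12.9572
Stratum 2 (Site B): n = 339; a·d/n = 52·134/339 = 20.5546; b·c/n = 13·140/339 = 5.3687
Stratum 3 (Site C): n = 360; a·d/n = 48·181/360 = 24.1333; b·c/n = 105·26/360 = 7.5833
OR_MH = (78.7528 + 20.5546 + 24.1333) / (12.9572 + 5.3687 + 7.5833) = 123.4407 / 25.9093 = 4.76434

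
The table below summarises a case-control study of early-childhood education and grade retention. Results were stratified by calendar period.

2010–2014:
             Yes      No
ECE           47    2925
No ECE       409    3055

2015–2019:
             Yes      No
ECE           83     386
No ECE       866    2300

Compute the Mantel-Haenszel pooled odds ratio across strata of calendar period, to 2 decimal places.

OR_MH = Σ(aᵢdᵢ/nᵢ) / Σ(bᵢcᵢ/nᵢ), where nᵢ is the stratum total.
Stratum 1 (2010–2014): n = 6436; a·d/n = 47·3055/6436 = 22.3097; b·c/n = 2925·409/6436 = 185.8802
Stratum 2 (2015–2019): n = 3635; a·d/n = 83·2300/3635 = 52.5172; b·c/n = 386·866/3635 = 91.9604
OR_MH = (22.3097 + 52.5172) / (185.8802 + 91.9604) = 74.8269 / 277.8406 = 0.26932

0.27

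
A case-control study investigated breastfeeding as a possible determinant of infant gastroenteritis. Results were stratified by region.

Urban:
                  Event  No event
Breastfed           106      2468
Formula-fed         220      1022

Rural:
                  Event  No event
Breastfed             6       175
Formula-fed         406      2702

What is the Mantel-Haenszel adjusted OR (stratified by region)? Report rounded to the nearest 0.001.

0.203

OR_MH = Σ(aᵢdᵢ/nᵢ) / Σ(bᵢcᵢ/nᵢ), where nᵢ is the stratum total.
Stratum 1 (Urban): n = 3816; a·d/n = 106·1022/3816 = 28.3889; b·c/n = 2468·220/3816 = 142.2851
Stratum 2 (Rural): n = 3289; a·d/n = 6·2702/3289 = 4.9292; b·c/n = 175·406/3289 = 21.6023
OR_MH = (28.3889 + 4.9292) / (142.2851 + 21.6023) = 33.3180 / 163.8874 = 0.20330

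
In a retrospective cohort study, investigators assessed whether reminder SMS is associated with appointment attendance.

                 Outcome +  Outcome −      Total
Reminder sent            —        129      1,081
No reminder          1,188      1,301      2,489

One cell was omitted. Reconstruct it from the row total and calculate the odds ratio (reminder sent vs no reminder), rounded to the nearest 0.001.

8.082

The missing cell is in the exposed row: 1081 − 129 = 952.
So a = 952, b = 129, c = 1188, d = 1301.
OR = (a·d)/(b·c) = (952 × 1301) / (129 × 1188) = 1238552 / 153252 = 8.08180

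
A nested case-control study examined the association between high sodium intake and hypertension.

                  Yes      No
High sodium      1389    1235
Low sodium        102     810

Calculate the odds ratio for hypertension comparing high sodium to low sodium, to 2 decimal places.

8.93

Cells: a = 1389, b = 1235, c = 102, d = 810.
OR = (a·d)/(b·c) = (1389 × 810) / (1235 × 102) = 1125090 / 125970 = 8.93141
The odds of hypertension are about 8.93 times as high in the high sodium group.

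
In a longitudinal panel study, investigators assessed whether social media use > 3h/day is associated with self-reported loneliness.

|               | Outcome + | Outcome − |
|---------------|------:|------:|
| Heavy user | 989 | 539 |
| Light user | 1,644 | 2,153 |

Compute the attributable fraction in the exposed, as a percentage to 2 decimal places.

Cells: a = 989, b = 539, c = 1644, d = 2153.
Risk in exposed = 989/1528 = 0.64725; risk in unexposed = 1644/3797 = 0.43297.
RR = 0.64725/0.43297 = 1.49490
AR% = (RR − 1)/RR × 100 = (1.49490 − 1)/1.49490 × 100 = 33.1058%

33.11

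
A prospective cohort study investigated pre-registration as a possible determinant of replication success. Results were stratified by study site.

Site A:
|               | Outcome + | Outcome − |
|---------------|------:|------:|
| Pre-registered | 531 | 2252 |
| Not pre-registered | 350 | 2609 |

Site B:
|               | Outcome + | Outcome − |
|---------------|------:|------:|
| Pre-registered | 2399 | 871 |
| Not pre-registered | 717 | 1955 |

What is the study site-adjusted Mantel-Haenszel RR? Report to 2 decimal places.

2.40

RR_MH = Σ(aᵢ·n₀ᵢ/nᵢ) / Σ(cᵢ·n₁ᵢ/nᵢ), with n₁ᵢ = aᵢ+bᵢ (exposed), n₀ᵢ = cᵢ+dᵢ (unexposed), nᵢ = n₁ᵢ+n₀ᵢ.
Stratum 1 (Site A): n₁ = 2783, n₀ = 2959, n = 5742; a·n₀/n = 531·2959/5742 = 273.6379; c·n₁/n = 350·2783/5742 = 169.6360
Stratum 2 (Site B): n₁ = 3270, n₀ = 2672, n = 5942; a·n₀/n = 2399·2672/5942 = 1078.7829; c·n₁/n = 717·3270/5942 = 394.5793
RR_MH = (273.6379 + 1078.7829) / (169.6360 + 394.5793) = 1352.4208 / 564.2153 = 2.39699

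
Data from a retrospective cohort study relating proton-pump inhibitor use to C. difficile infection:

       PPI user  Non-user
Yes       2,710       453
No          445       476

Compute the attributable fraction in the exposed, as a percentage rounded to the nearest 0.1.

43.2

Reading the table with exposure as columns: a = 2710 (PPI user, case), b = 445 (PPI user, non-case), c = 453 (Non-user, case), d = 476.
Risk in exposed = 2710/3155 = 0.85895; risk in unexposed = 453/929 = 0.48762.
RR = 0.85895/0.48762 = 1.76152
AR% = (RR − 1)/RR × 100 = (1.76152 − 1)/1.76152 × 100 = 43.2308%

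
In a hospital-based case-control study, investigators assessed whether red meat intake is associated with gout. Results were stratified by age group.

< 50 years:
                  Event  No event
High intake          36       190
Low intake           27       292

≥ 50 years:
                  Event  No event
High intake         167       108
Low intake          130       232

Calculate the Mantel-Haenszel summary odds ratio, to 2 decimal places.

2.55

OR_MH = Σ(aᵢdᵢ/nᵢ) / Σ(bᵢcᵢ/nᵢ), where nᵢ is the stratum total.
Stratum 1 (< 50 years): n = 545; a·d/n = 36·292/545 = 19.2881; b·c/n = 190·27/545 = 9.4128
Stratum 2 (≥ 50 years): n = 637; a·d/n = 167·232/637 = 60.8226; b·c/n = 108·130/637 = 22.0408
OR_MH = (19.2881 + 60.8226) / (9.4128 + 22.0408) = 80.1107 / 31.4537 = 2.54694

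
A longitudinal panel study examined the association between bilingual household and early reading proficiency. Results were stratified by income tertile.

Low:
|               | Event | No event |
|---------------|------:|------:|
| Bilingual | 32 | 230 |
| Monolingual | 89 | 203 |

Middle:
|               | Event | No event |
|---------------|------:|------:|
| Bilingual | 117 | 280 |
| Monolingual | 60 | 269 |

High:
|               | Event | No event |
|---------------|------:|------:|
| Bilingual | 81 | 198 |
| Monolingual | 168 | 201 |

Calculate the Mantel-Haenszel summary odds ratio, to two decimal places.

0.72

OR_MH = Σ(aᵢdᵢ/nᵢ) / Σ(bᵢcᵢ/nᵢ), where nᵢ is the stratum total.
Stratum 1 (Low): n = 554; a·d/n = 32·203/554 = 11.7256; b·c/n = 230·89/554 = 36.9495
Stratum 2 (Middle): n = 726; a·d/n = 117·269/726 = 43.3512; b·c/n = 280·60/726 = 23.1405
Stratum 3 (High): n = 648; a·d/n = 81·201/648 = 25.1250; b·c/n = 198·168/648 = 51.3333
OR_MH = (11.7256 + 43.3512 + 25.1250) / (36.9495 + 23.1405 + 51.3333) = 80.2019 / 111.4233 = 0.71979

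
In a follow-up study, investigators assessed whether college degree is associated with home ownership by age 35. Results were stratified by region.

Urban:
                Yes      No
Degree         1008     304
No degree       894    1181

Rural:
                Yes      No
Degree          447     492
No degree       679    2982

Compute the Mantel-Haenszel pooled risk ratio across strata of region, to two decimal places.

2.01

RR_MH = Σ(aᵢ·n₀ᵢ/nᵢ) / Σ(cᵢ·n₁ᵢ/nᵢ), with n₁ᵢ = aᵢ+bᵢ (exposed), n₀ᵢ = cᵢ+dᵢ (unexposed), nᵢ = n₁ᵢ+n₀ᵢ.
Stratum 1 (Urban): n₁ = 1312, n₀ = 2075, n = 3387; a·n₀/n = 1008·2075/3387 = 617.5376; c·n₁/n = 894·1312/3387 = 346.3029
Stratum 2 (Rural): n₁ = 939, n₀ = 3661, n = 4600; a·n₀/n = 447·3661/4600 = 355.7537; c·n₁/n = 679·939/4600 = 138.6046
RR_MH = (617.5376 + 355.7537) / (346.3029 + 138.6046) = 973.2913 / 484.9075 = 2.00717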